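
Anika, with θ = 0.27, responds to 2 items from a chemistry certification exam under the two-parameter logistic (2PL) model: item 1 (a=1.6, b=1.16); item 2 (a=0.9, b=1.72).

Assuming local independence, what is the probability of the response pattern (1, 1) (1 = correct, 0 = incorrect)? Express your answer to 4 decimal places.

P(θ) = 1 / (1 + exp(−a(θ − b)))
P_1 = 1/(1+e^{1.4240}) = 0.1940
P_2 = 1/(1+e^{1.3050}) = 0.2133
L = P_1 × P_2 = 0.1940 × 0.2133 = 0.04139

0.0414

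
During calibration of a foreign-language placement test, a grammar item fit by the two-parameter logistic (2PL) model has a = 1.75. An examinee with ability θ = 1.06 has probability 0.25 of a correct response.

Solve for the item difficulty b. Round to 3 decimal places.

P(θ) = 1 / (1 + exp(−a(θ − b)))
logit(0.25) = ln(0.25/0.75) = -1.0986
b = θ − logit/(a) = 1.06 − (-1.0986)/1.7500 = 1.6878

1.688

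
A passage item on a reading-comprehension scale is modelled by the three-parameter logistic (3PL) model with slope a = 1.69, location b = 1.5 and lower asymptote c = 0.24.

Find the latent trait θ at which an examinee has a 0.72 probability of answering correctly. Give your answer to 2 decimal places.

1.82

P(θ) = c + (1 − c) · 1 / (1 + exp(−a(θ − b)))
Remove guessing floor: (0.72 − 0.24)/(1 − 0.24) = 0.6316
logit = ln(0.6316/0.3684) = 0.5390
θ = b + logit/(a) = 1.5 + 0.5390/1.6900 = 1.8189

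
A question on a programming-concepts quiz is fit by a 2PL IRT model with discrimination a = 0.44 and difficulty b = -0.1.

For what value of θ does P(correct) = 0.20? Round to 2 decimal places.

P(θ) = 1 / (1 + exp(−a(θ − b)))
logit = ln(0.2000/0.8000) = -1.3863
θ = b + logit/(a) = -0.1 + (-1.3863)/0.4400 = -3.2507

-3.25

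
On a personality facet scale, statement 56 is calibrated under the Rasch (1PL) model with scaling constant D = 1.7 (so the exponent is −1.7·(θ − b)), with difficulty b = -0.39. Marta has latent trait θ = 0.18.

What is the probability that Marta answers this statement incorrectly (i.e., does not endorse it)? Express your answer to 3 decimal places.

P(θ) = 1 / (1 + exp(−D·(θ − b)))
Exponent: 1.7 × (0.18 − (-0.39)) = 0.9690
1/(1 + e^{-0.9690}) = 0.7249
P = 0.7249
P(incorrect) = 1 − 0.7249 = 0.2751

0.275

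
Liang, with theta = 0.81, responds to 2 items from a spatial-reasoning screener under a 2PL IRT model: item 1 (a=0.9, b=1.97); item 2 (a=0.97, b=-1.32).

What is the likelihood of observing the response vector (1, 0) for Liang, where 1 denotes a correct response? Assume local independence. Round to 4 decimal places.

0.0293

P(theta) = 1 / (1 + exp(−a(theta − b)))
P_1 = 1/(1+e^{1.0440}) = 0.2604
P_2 = 1/(1+e^{-2.0661}) = 0.8876
L = P_1 × (1−P_2) = 0.2604 × 0.1124 = 0.02928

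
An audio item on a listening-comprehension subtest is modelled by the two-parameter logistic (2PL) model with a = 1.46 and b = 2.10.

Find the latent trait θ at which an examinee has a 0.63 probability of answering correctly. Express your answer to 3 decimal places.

P(θ) = 1 / (1 + exp(−a(θ − b)))
logit = ln(0.6300/0.3700) = 0.5322
θ = b + logit/(a) = 2.10 + 0.5322/1.4600 = 2.4645

2.465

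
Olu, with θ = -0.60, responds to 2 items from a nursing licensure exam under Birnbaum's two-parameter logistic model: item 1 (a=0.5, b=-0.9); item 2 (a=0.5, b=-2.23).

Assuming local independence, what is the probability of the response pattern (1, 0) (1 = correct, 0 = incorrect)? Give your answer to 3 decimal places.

P(θ) = 1 / (1 + exp(−a(θ − b)))
P_1 = 1/(1+e^{-0.1500}) = 0.5374
P_2 = 1/(1+e^{-0.8150}) = 0.6932
L = P_1 × (1−P_2) = 0.5374 × 0.3068 = 0.16490

0.165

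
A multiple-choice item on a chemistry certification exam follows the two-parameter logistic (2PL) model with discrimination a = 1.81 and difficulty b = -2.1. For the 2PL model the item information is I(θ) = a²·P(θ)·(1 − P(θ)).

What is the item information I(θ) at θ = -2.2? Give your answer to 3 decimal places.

P = 1/(1+e^{0.1810}) = 0.4549
P(1−P) = 0.4549 × 0.5451 = 0.2480
I = a² × P(1−P) = 1.81² × 0.2480 = 0.81235

0.812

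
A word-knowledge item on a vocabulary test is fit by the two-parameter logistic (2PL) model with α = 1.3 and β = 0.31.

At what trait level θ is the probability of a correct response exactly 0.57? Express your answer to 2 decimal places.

P(θ) = 1 / (1 + exp(−α(θ − β)))
logit = ln(0.5700/0.4300) = 0.2819
θ = β + logit/(α) = 0.31 + 0.2819/1.3000 = 0.5268

0.53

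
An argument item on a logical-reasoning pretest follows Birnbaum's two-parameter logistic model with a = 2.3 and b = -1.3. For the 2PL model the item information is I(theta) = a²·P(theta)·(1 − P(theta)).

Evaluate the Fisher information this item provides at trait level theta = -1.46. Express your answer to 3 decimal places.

P = 1/(1+e^{0.3680}) = 0.4090
P(1−P) = 0.4090 × 0.5910 = 0.2417
I = a² × P(1−P) = 2.3² × 0.2417 = 1.27872

1.279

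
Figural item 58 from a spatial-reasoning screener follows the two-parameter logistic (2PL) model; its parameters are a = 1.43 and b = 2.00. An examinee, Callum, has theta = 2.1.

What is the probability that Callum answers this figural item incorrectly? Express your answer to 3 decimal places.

0.464

P(theta) = 1 / (1 + exp(−a(theta − b)))
Exponent: 1.43 × (2.1 − 2.00) = 0.1430
1/(1 + e^{-0.1430}) = 0.5357
P(incorrect) = 1 − 0.5357 = 0.4643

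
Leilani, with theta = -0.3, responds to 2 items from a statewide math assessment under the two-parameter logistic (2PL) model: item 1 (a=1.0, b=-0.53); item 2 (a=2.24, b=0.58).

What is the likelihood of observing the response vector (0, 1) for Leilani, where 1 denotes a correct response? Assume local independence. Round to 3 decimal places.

0.054

P(theta) = 1 / (1 + exp(−a(theta − b)))
P_1 = 1/(1+e^{-0.2300}) = 0.5572
P_2 = 1/(1+e^{1.9712}) = 0.1223
L = (1−P_1) × P_2 = 0.4428 × 0.1223 = 0.05413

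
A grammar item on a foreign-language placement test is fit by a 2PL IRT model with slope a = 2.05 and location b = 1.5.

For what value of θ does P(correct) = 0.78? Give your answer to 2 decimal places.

2.12

P(θ) = 1 / (1 + exp(−a(θ − b)))
logit = ln(0.7800/0.2200) = 1.2657
θ = b + logit/(a) = 1.5 + 1.2657/2.0500 = 2.1174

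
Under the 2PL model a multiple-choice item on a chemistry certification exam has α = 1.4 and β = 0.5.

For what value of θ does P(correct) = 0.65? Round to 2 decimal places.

0.94

P(θ) = 1 / (1 + exp(−α(θ − β)))
logit = ln(0.6500/0.3500) = 0.6190
θ = β + logit/(α) = 0.5 + 0.6190/1.4000 = 0.9422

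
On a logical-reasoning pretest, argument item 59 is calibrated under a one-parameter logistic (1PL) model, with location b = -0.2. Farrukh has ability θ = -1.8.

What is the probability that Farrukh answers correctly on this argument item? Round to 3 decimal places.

P(θ) = 1 / (1 + exp(−(θ − b)))
Exponent: (-1.8 − (-0.2)) = -1.6000
1/(1 + e^{1.6000}) = 0.1680
P = 0.1680

0.168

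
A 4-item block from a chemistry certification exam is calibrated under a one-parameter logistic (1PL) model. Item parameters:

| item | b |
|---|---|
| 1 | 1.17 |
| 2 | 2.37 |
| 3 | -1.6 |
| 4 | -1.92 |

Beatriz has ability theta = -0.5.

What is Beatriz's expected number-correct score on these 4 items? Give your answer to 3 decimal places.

P(theta) = 1 / (1 + exp(−(theta − b)))
P_1 = 1/(1+e^{1.6700}) = 0.1584
P_2 = 1/(1+e^{2.8700}) = 0.0537
P_3 = 1/(1+e^{-1.1000}) = 0.7503
P_4 = 1/(1+e^{-1.4200}) = 0.8053
E[score] = 0.1584 + 0.0537 + 0.7503 + 0.8053 = 1.7677

1.768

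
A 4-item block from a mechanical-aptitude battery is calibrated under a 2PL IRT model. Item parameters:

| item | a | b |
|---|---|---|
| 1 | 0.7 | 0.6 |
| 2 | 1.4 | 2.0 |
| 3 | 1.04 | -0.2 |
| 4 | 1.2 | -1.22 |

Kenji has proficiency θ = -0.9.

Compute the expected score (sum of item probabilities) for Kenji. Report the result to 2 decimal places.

1.20

P(θ) = 1 / (1 + exp(−a(θ − b)))
P_1 = 1/(1+e^{1.0500}) = 0.2592
P_2 = 1/(1+e^{4.0600}) = 0.0170
P_3 = 1/(1+e^{0.7280}) = 0.3256
P_4 = 1/(1+e^{-0.3840}) = 0.5948
E[score] = 0.2592 + 0.0170 + 0.3256 + 0.5948 = 1.1967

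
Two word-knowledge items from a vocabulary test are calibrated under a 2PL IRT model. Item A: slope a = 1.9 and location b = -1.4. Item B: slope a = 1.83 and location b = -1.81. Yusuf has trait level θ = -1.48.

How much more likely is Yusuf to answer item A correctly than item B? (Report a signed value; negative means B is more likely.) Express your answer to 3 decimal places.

P(θ) = 1 / (1 + exp(−a(θ − b)))
P_A = 0.4621
P_B = 0.6465
P_A − P_B = -0.1845

-0.184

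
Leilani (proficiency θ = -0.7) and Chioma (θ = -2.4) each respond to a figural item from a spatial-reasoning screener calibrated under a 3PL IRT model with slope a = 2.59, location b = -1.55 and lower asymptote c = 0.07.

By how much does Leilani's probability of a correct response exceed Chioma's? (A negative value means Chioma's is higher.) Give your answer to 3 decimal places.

P(θ) = c + (1 − c) · 1 / (1 + exp(−a(θ − b)))
P(Leilani) = 0.9074  [exponent 2.2015]
P(Chioma) = 0.1626  [exponent -2.2015]
Difference = 0.9074 − 0.1626 = 0.7447

0.745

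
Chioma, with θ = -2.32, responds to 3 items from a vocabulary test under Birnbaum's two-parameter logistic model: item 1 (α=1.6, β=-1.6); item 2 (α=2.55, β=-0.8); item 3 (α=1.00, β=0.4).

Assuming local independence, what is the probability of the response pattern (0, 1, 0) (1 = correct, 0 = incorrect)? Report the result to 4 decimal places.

0.0145

P(θ) = 1 / (1 + exp(−α(θ − β)))
P_1 = 1/(1+e^{1.1520}) = 0.2401
P_2 = 1/(1+e^{3.8760}) = 0.0203
P_3 = 1/(1+e^{2.7200}) = 0.0618
L = (1−P_1) × P_2 × (1−P_3) = 0.7599 × 0.0203 × 0.9382 = 0.01448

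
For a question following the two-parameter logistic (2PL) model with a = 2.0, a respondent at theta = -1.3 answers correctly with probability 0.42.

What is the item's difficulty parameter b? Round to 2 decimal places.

P(theta) = 1 / (1 + exp(−a(theta − b)))
logit(0.42) = ln(0.42/0.58) = -0.3228
b = theta − logit/(a) = -1.3 − (-0.3228)/2.0000 = -1.1386

-1.14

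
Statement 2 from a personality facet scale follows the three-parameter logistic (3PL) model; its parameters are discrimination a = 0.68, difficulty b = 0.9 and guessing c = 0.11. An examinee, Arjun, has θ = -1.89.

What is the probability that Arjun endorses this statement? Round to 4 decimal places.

P(θ) = c + (1 − c) · 1 / (1 + exp(−a(θ − b)))
Exponent: 0.68 × (-1.89 − 0.9) = -1.8972
1/(1 + e^{1.8972}) = 0.1304
P = 0.11 + 0.89 × 0.1304 = 0.2261

0.2261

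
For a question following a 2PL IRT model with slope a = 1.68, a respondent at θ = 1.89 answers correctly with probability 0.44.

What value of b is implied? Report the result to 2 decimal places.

P(θ) = 1 / (1 + exp(−a(θ − b)))
logit(0.44) = ln(0.44/0.56) = -0.2412
b = θ − logit/(a) = 1.89 − (-0.2412)/1.6800 = 2.0335

2.03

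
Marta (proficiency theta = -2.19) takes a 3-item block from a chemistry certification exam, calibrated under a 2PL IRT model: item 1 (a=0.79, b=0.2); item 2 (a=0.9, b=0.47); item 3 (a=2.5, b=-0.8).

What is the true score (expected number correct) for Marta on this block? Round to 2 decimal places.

P(theta) = 1 / (1 + exp(−a(theta − b)))
P_1 = 1/(1+e^{1.8881}) = 0.1315
P_2 = 1/(1+e^{2.3940}) = 0.0836
P_3 = 1/(1+e^{3.4750}) = 0.0300
E[score] = 0.1315 + 0.0836 + 0.0300 = 0.2451

0.25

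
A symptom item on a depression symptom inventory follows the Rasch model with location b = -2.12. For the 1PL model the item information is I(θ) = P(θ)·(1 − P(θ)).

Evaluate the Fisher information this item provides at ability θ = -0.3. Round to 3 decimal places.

0.120

P = 1/(1+e^{-1.8200}) = 0.8606
P(1−P) = 0.8606 × 0.1394 = 0.1200
I = P(1−P) = 0.11999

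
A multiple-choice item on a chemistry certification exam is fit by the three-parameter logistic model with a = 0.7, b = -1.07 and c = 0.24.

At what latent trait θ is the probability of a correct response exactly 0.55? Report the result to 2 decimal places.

-1.60

P(θ) = c + (1 − c) · 1 / (1 + exp(−a(θ − b)))
Remove guessing floor: (0.55 − 0.24)/(1 − 0.24) = 0.4079
logit = ln(0.4079/0.5921) = -0.3727
θ = b + logit/(a) = -1.07 + (-0.3727)/0.7000 = -1.6024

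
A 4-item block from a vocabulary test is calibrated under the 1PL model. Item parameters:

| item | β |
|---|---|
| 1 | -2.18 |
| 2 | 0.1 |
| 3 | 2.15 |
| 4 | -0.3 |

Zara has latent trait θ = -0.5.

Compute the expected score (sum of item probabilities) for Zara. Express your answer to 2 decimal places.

1.71

P(θ) = 1 / (1 + exp(−(θ − β)))
P_1 = 1/(1+e^{-1.6800}) = 0.8429
P_2 = 1/(1+e^{0.6000}) = 0.3543
P_3 = 1/(1+e^{2.6500}) = 0.0660
P_4 = 1/(1+e^{0.2000}) = 0.4502
E[score] = 0.8429 + 0.3543 + 0.0660 + 0.4502 = 1.7134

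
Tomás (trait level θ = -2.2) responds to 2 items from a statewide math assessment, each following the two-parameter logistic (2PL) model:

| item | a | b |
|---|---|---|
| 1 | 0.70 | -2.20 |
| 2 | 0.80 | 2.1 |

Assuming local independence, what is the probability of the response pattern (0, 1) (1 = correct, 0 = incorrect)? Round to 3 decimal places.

P(θ) = 1 / (1 + exp(−a(θ − b)))
P_1 = 1/(1+e^{0.0000}) = 0.5000
P_2 = 1/(1+e^{3.4400}) = 0.0311
L = (1−P_1) × P_2 = 0.5000 × 0.0311 = 0.01553

0.016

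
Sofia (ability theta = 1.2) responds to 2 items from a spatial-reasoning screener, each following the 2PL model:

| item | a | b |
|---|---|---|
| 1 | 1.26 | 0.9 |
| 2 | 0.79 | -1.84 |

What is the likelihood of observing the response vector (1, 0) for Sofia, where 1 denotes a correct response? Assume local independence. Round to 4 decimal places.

0.0493

P(theta) = 1 / (1 + exp(−a(theta − b)))
P_1 = 1/(1+e^{-0.3780}) = 0.5934
P_2 = 1/(1+e^{-2.4016}) = 0.9169
L = P_1 × (1−P_2) = 0.5934 × 0.0831 = 0.04928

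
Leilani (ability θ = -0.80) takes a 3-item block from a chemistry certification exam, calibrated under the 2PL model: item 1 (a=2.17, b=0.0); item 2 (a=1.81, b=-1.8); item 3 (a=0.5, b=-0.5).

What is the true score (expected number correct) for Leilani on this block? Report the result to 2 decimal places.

P(θ) = 1 / (1 + exp(−a(θ − b)))
P_1 = 1/(1+e^{1.7360}) = 0.1498
P_2 = 1/(1+e^{-1.8100}) = 0.8594
P_3 = 1/(1+e^{0.1500}) = 0.4626
E[score] = 0.1498 + 0.8594 + 0.4626 = 1.4718

1.47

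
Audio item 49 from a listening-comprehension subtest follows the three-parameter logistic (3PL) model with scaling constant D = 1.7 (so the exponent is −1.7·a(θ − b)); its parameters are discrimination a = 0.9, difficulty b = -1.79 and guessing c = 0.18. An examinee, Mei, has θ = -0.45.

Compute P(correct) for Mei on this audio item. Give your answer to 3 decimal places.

0.906

P(θ) = c + (1 − c) · 1 / (1 + exp(−D·a(θ − b)))
Exponent: 1.7 × 0.9 × (-0.45 − (-1.79)) = 2.0502
1/(1 + e^{-2.0502}) = 0.8860
P = 0.18 + 0.82 × 0.8860 = 0.9065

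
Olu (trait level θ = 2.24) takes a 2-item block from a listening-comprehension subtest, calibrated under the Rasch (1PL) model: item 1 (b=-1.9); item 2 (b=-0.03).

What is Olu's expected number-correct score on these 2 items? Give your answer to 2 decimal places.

P(θ) = 1 / (1 + exp(−(θ − b)))
P_1 = 1/(1+e^{-4.1400}) = 0.9843
P_2 = 1/(1+e^{-2.2700}) = 0.9064
E[score] = 0.9843 + 0.9064 = 1.8907

1.89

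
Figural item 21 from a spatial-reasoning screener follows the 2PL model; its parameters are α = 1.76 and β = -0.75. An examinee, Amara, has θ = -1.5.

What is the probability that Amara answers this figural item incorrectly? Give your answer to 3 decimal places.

0.789

P(θ) = 1 / (1 + exp(−α(θ − β)))
Exponent: 1.76 × (-1.5 − (-0.75)) = -1.3200
1/(1 + e^{1.3200}) = 0.2108
P(incorrect) = 1 − 0.2108 = 0.7892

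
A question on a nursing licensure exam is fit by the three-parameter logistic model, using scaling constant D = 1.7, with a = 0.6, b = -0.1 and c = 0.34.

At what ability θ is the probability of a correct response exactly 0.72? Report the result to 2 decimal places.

0.20

P(θ) = c + (1 − c) · 1 / (1 + exp(−D·a(θ − b)))
Remove guessing floor: (0.72 − 0.34)/(1 − 0.34) = 0.5758
logit = ln(0.5758/0.4242) = 0.3054
θ = b + logit/(1.7·a) = -0.1 + 0.3054/1.0200 = 0.1994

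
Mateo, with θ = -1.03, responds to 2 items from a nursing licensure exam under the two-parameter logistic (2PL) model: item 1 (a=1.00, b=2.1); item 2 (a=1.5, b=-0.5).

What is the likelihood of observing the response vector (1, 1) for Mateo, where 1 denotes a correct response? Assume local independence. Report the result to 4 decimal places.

0.0130

P(θ) = 1 / (1 + exp(−a(θ − b)))
P_1 = 1/(1+e^{3.1300}) = 0.0419
P_2 = 1/(1+e^{0.7950}) = 0.3111
L = P_1 × P_2 = 0.0419 × 0.3111 = 0.01303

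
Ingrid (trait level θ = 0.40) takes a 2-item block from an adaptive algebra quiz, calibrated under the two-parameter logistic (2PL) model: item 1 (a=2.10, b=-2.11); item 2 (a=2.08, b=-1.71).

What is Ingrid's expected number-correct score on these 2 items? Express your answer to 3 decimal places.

1.983

P(θ) = 1 / (1 + exp(−a(θ − b)))
P_1 = 1/(1+e^{-5.2710}) = 0.9949
P_2 = 1/(1+e^{-4.3888}) = 0.9877
E[score] = 0.9949 + 0.9877 = 1.9826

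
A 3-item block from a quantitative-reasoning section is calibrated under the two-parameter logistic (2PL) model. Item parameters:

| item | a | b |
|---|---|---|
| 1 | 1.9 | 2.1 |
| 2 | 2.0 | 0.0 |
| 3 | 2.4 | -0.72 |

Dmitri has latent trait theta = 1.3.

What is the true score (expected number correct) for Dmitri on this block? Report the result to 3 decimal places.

P(theta) = 1 / (1 + exp(−a(theta − b)))
P_1 = 1/(1+e^{1.5200}) = 0.1795
P_2 = 1/(1+e^{-2.6000}) = 0.9309
P_3 = 1/(1+e^{-4.8480}) = 0.9922
E[score] = 0.1795 + 0.9309 + 0.9922 = 2.1025

2.103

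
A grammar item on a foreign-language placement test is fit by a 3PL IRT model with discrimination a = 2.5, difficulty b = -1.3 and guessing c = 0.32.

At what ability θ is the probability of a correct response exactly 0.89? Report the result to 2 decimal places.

-0.64

P(θ) = c + (1 − c) · 1 / (1 + exp(−a(θ − b)))
Remove guessing floor: (0.89 − 0.32)/(1 − 0.32) = 0.8382
logit = ln(0.8382/0.1618) = 1.6452
θ = b + logit/(a) = -1.3 + 1.6452/2.5000 = -0.6419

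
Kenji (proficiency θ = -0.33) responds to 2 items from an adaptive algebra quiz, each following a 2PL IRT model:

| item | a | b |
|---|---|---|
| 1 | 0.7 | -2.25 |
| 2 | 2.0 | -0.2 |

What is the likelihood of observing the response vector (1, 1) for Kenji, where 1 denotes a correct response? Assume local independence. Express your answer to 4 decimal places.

0.3453

P(θ) = 1 / (1 + exp(−a(θ − b)))
P_1 = 1/(1+e^{-1.3440}) = 0.7931
P_2 = 1/(1+e^{0.2600}) = 0.4354
L = P_1 × P_2 = 0.7931 × 0.4354 = 0.34531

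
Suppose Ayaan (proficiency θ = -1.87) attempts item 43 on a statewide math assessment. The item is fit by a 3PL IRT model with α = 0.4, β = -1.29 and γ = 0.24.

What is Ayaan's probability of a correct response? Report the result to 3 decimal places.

P(θ) = γ + (1 − γ) · 1 / (1 + exp(−α(θ − β)))
Exponent: 0.4 × (-1.87 − (-1.29)) = -0.2320
1/(1 + e^{0.2320}) = 0.4423
P = 0.24 + 0.76 × 0.4423 = 0.5761

0.576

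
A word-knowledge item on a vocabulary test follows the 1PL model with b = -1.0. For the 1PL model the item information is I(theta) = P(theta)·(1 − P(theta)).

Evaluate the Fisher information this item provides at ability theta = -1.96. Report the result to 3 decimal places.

0.200

P = 1/(1+e^{0.9600}) = 0.2769
P(1−P) = 0.2769 × 0.7231 = 0.2002
I = P(1−P) = 0.20022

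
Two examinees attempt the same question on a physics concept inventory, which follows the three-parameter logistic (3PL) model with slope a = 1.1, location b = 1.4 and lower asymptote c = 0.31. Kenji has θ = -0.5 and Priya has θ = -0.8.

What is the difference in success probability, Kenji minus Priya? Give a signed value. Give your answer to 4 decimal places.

P(θ) = c + (1 − c) · 1 / (1 + exp(−a(θ − b)))
P(Kenji) = 0.3860  [exponent -2.0900]
P(Priya) = 0.3663  [exponent -2.4200]
Difference = 0.3860 − 0.3663 = 0.0196

0.0196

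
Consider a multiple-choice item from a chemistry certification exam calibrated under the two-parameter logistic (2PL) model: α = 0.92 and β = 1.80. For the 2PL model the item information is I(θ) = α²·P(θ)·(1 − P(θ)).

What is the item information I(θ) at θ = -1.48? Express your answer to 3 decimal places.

0.038

P = 1/(1+e^{3.0176}) = 0.0466
P(1−P) = 0.0466 × 0.9534 = 0.0445
I = α² × P(1−P) = 0.92² × 0.0445 = 0.03763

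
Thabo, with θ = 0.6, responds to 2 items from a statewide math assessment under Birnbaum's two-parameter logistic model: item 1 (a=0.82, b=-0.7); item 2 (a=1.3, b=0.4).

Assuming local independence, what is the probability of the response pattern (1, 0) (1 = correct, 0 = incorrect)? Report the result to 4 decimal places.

P(θ) = 1 / (1 + exp(−a(θ − b)))
P_1 = 1/(1+e^{-1.0660}) = 0.7438
P_2 = 1/(1+e^{-0.2600}) = 0.5646
L = P_1 × (1−P_2) = 0.7438 × 0.4354 = 0.32384

0.3238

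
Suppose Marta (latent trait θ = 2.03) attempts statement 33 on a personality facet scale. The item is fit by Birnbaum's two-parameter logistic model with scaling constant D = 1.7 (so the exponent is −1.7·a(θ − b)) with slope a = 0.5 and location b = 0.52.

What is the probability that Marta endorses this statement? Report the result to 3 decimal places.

P(θ) = 1 / (1 + exp(−D·a(θ − b)))
Exponent: 1.7 × 0.5 × (2.03 − 0.52) = 1.2835
1/(1 + e^{-1.2835}) = 0.7830
P = 0.7830

0.783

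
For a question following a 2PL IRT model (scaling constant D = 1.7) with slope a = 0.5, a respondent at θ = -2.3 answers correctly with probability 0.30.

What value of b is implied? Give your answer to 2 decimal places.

P(θ) = 1 / (1 + exp(−D·a(θ − b)))
logit(0.30) = ln(0.30/0.70) = -0.8473
b = θ − logit/(1.7·a) = -2.3 − (-0.8473)/0.8500 = -1.3032

-1.30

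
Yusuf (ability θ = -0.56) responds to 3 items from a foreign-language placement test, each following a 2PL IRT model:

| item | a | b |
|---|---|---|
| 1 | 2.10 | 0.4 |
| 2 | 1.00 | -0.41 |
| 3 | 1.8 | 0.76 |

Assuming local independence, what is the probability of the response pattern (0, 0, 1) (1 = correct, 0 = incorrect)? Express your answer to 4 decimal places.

0.0403

P(θ) = 1 / (1 + exp(−a(θ − b)))
P_1 = 1/(1+e^{2.0160}) = 0.1175
P_2 = 1/(1+e^{0.1500}) = 0.4626
P_3 = 1/(1+e^{2.3760}) = 0.0850
L = (1−P_1) × (1−P_2) × P_3 = 0.8825 × 0.5374 × 0.0850 = 0.04032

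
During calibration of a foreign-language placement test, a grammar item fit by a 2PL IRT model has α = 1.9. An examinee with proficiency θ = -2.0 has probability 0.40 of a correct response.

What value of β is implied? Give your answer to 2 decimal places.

-1.79

P(θ) = 1 / (1 + exp(−α(θ − β)))
logit(0.40) = ln(0.40/0.60) = -0.4055
β = θ − logit/(α) = -2.0 − (-0.4055)/1.9000 = -1.7866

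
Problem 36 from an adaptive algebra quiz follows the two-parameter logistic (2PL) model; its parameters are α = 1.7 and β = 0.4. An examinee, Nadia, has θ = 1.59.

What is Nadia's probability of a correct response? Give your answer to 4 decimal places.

0.8832

P(θ) = 1 / (1 + exp(−α(θ − β)))
Exponent: 1.7 × (1.59 − 0.4) = 2.0230
1/(1 + e^{-2.0230}) = 0.8832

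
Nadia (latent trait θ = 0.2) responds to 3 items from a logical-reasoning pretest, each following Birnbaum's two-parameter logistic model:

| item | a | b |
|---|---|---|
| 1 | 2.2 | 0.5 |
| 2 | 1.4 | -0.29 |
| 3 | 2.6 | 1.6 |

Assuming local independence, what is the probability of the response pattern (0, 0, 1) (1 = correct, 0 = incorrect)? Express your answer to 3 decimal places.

0.006

P(θ) = 1 / (1 + exp(−a(θ − b)))
P_1 = 1/(1+e^{0.6600}) = 0.3407
P_2 = 1/(1+e^{-0.6860}) = 0.6651
P_3 = 1/(1+e^{3.6400}) = 0.0256
L = (1−P_1) × (1−P_2) × P_3 = 0.6593 × 0.3349 × 0.0256 = 0.00565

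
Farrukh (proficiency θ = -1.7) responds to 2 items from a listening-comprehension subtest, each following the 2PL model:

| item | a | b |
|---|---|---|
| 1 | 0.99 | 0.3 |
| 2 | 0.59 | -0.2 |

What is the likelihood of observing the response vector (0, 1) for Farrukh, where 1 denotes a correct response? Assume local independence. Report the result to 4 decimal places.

P(θ) = 1 / (1 + exp(−a(θ − b)))
P_1 = 1/(1+e^{1.9800}) = 0.1213
P_2 = 1/(1+e^{0.8850}) = 0.2921
L = (1−P_1) × P_2 = 0.8787 × 0.2921 = 0.25670

0.2567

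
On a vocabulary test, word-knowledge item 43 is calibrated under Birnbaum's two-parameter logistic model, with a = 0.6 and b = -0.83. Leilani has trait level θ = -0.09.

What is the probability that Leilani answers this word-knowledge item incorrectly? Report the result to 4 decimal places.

P(θ) = 1 / (1 + exp(−a(θ − b)))
Exponent: 0.6 × (-0.09 − (-0.83)) = 0.4440
1/(1 + e^{-0.4440}) = 0.6092
P(incorrect) = 1 − 0.6092 = 0.3908

0.3908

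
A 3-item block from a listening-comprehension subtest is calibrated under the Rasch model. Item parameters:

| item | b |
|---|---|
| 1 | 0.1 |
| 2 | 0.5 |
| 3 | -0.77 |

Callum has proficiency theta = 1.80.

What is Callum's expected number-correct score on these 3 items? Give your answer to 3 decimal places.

P(theta) = 1 / (1 + exp(−(theta − b)))
P_1 = 1/(1+e^{-1.7000}) = 0.8455
P_2 = 1/(1+e^{-1.3000}) = 0.7858
P_3 = 1/(1+e^{-2.5700}) = 0.9289
E[score] = 0.8455 + 0.7858 + 0.9289 = 2.5603

2.560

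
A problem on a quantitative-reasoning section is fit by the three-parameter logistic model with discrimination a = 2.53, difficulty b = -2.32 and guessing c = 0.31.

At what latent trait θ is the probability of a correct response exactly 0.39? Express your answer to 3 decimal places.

-3.123

P(θ) = c + (1 − c) · 1 / (1 + exp(−a(θ − b)))
Remove guessing floor: (0.39 − 0.31)/(1 − 0.31) = 0.1159
logit = ln(0.1159/0.8841) = -2.0314
θ = b + logit/(a) = -2.32 + (-2.0314)/2.5300 = -3.1229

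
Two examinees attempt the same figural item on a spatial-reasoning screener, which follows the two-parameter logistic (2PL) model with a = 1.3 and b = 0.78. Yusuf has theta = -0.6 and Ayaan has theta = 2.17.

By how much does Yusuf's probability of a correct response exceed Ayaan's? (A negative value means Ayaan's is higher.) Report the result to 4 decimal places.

P(theta) = 1 / (1 + exp(−a(theta − b)))
P(Yusuf) = 0.1426  [exponent -1.7940]
P(Ayaan) = 0.8590  [exponent 1.8070]
Difference = 0.1426 − 0.8590 = -0.7164

-0.7164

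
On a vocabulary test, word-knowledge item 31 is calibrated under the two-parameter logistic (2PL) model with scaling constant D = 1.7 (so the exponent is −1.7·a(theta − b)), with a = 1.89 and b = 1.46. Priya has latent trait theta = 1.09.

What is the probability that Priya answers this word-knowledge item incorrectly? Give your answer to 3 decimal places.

P(theta) = 1 / (1 + exp(−D·a(theta − b)))
Exponent: 1.7 × 1.89 × (1.09 − 1.46) = -1.1888
1/(1 + e^{1.1888}) = 0.2335
P = 0.2335
P(incorrect) = 1 − 0.2335 = 0.7665

0.767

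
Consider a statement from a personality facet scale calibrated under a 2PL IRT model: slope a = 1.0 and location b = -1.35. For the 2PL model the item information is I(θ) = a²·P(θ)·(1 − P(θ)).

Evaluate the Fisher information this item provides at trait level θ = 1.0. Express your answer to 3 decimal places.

0.079

P = 1/(1+e^{-2.3500}) = 0.9129
P(1−P) = 0.9129 × 0.0871 = 0.0795
I = a² × P(1−P) = 1.0² × 0.0795 = 0.07949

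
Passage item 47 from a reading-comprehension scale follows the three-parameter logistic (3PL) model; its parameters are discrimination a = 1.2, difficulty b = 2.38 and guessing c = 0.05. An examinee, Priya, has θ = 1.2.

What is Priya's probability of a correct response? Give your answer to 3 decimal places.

P(θ) = c + (1 − c) · 1 / (1 + exp(−a(θ − b)))
Exponent: 1.2 × (1.2 − 2.38) = -1.4160
1/(1 + e^{1.4160}) = 0.1953
P = 0.05 + 0.95 × 0.1953 = 0.2355

0.236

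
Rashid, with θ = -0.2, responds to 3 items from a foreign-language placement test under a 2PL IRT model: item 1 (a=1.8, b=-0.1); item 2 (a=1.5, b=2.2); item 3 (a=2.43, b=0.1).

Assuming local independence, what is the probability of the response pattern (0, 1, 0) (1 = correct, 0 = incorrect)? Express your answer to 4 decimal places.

P(θ) = 1 / (1 + exp(−a(θ − b)))
P_1 = 1/(1+e^{0.1800}) = 0.4551
P_2 = 1/(1+e^{3.6000}) = 0.0266
P_3 = 1/(1+e^{0.7290}) = 0.3254
L = (1−P_1) × P_2 × (1−P_3) = 0.5449 × 0.0266 × 0.6746 = 0.00978

0.0098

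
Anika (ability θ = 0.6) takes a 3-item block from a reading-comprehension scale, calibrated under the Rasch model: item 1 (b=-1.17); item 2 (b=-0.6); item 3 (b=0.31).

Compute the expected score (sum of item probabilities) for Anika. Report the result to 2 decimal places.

P(θ) = 1 / (1 + exp(−(θ − b)))
P_1 = 1/(1+e^{-1.7700}) = 0.8545
P_2 = 1/(1+e^{-1.2000}) = 0.7685
P_3 = 1/(1+e^{-0.2900}) = 0.5720
E[score] = 0.8545 + 0.7685 + 0.5720 = 2.1950

2.19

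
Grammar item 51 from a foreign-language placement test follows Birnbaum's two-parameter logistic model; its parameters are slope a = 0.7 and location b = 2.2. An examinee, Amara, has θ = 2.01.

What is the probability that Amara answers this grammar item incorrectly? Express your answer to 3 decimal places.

0.533

P(θ) = 1 / (1 + exp(−a(θ − b)))
Exponent: 0.7 × (2.01 − 2.2) = -0.1330
1/(1 + e^{0.1330}) = 0.4668
P(incorrect) = 1 − 0.4668 = 0.5332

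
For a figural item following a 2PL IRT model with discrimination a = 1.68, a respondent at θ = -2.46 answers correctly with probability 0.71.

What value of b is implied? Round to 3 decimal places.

-2.993

P(θ) = 1 / (1 + exp(−a(θ − b)))
logit(0.71) = ln(0.71/0.29) = 0.8954
b = θ − logit/(a) = -2.46 − 0.8954/1.6800 = -2.9930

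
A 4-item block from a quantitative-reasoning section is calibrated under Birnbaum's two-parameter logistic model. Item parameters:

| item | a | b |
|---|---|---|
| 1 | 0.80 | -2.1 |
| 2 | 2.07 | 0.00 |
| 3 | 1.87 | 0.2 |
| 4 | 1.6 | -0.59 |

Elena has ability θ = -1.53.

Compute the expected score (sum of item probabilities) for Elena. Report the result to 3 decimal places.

P(θ) = 1 / (1 + exp(−a(θ − b)))
P_1 = 1/(1+e^{-0.4560}) = 0.6121
P_2 = 1/(1+e^{3.1671}) = 0.0404
P_3 = 1/(1+e^{3.2351}) = 0.0379
P_4 = 1/(1+e^{1.5040}) = 0.1818
E[score] = 0.6121 + 0.0404 + 0.0379 + 0.1818 = 0.8722

0.872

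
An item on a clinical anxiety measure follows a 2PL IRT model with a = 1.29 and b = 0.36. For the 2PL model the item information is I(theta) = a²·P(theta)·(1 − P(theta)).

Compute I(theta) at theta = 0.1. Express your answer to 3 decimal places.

0.405

P = 1/(1+e^{0.3354}) = 0.4169
P(1−P) = 0.4169 × 0.5831 = 0.2431
I = a² × P(1−P) = 1.29² × 0.2431 = 0.40454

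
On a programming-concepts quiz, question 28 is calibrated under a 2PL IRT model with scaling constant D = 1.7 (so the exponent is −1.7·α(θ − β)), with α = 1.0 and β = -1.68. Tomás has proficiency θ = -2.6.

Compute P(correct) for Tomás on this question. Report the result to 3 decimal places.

P(θ) = 1 / (1 + exp(−D·α(θ − β)))
Exponent: 1.7 × 1.0 × (-2.6 − (-1.68)) = -1.5640
1/(1 + e^{1.5640}) = 0.1731
P = 0.1731

0.173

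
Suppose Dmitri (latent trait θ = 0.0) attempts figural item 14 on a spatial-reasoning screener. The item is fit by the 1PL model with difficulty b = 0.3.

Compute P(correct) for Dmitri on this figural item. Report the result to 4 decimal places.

0.4256

P(θ) = 1 / (1 + exp(−(θ − b)))
Exponent: (0.0 − 0.3) = -0.3000
1/(1 + e^{0.3000}) = 0.4256
P = 0.4256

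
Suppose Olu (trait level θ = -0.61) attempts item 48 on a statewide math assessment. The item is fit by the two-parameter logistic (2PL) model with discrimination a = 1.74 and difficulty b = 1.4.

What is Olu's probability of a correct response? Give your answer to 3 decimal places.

P(θ) = 1 / (1 + exp(−a(θ − b)))
Exponent: 1.74 × (-0.61 − 1.4) = -3.4974
1/(1 + e^{3.4974}) = 0.0294

0.029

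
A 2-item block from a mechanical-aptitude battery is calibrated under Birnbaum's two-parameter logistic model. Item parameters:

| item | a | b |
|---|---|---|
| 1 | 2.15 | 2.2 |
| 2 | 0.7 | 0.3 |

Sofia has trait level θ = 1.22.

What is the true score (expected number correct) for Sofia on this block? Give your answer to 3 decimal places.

0.764

P(θ) = 1 / (1 + exp(−a(θ − b)))
P_1 = 1/(1+e^{2.1070}) = 0.1084
P_2 = 1/(1+e^{-0.6440}) = 0.6557
E[score] = 0.1084 + 0.6557 = 0.7641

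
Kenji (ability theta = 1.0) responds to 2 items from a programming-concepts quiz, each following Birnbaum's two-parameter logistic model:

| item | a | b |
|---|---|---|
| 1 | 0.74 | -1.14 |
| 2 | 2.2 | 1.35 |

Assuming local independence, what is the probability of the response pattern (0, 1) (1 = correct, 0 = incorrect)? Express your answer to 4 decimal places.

0.0539

P(theta) = 1 / (1 + exp(−a(theta − b)))
P_1 = 1/(1+e^{-1.5836}) = 0.8297
P_2 = 1/(1+e^{0.7700}) = 0.3165
L = (1−P_1) × P_2 = 0.1703 × 0.3165 = 0.05389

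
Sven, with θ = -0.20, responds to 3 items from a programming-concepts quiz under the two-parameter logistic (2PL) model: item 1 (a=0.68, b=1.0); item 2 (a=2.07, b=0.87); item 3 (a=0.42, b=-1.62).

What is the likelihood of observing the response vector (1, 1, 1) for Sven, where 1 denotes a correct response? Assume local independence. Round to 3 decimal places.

0.019

P(θ) = 1 / (1 + exp(−a(θ − b)))
P_1 = 1/(1+e^{0.8160}) = 0.3066
P_2 = 1/(1+e^{2.2149}) = 0.0984
P_3 = 1/(1+e^{-0.5964}) = 0.6448
L = P_1 × P_2 × P_3 = 0.3066 × 0.0984 × 0.6448 = 0.01946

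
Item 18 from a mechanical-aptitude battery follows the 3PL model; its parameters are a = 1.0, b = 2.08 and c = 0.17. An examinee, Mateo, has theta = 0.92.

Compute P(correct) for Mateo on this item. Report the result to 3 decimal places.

0.368

P(theta) = c + (1 − c) · 1 / (1 + exp(−a(theta − b)))
Exponent: 1.0 × (0.92 − 2.08) = -1.1600
1/(1 + e^{1.1600}) = 0.2387
P = 0.17 + 0.83 × 0.2387 = 0.3681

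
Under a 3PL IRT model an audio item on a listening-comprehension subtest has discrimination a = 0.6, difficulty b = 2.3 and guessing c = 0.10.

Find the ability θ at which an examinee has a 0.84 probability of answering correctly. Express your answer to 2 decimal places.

4.85

P(θ) = c + (1 − c) · 1 / (1 + exp(−a(θ − b)))
Remove guessing floor: (0.84 − 0.10)/(1 − 0.10) = 0.8222
logit = ln(0.8222/0.1778) = 1.5315
θ = b + logit/(a) = 2.3 + 1.5315/0.6000 = 4.8525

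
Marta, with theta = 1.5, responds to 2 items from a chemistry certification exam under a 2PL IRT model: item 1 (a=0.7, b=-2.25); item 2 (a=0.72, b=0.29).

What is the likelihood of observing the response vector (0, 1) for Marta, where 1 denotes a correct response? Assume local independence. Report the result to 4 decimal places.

P(theta) = 1 / (1 + exp(−a(theta − b)))
P_1 = 1/(1+e^{-2.6250}) = 0.9325
P_2 = 1/(1+e^{-0.8712}) = 0.7050
L = (1−P_1) × P_2 = 0.0675 × 0.7050 = 0.04762

0.0476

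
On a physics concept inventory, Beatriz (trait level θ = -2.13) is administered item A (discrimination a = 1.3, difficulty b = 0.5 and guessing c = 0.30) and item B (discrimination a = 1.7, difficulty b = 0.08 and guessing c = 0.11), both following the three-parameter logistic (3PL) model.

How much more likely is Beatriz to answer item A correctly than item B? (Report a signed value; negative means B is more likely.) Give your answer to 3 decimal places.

P(θ) = c + (1 − c) · 1 / (1 + exp(−a(θ − b)))
P_A = 0.3222
P_B = 0.1303
P_A − P_B = 0.1919

0.192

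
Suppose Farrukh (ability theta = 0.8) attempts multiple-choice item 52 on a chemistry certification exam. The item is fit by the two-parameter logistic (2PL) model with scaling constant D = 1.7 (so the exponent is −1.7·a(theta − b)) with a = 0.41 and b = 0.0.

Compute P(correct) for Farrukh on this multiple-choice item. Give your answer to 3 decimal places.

0.636

P(theta) = 1 / (1 + exp(−D·a(theta − b)))
Exponent: 1.7 × 0.41 × (0.8 − 0.0) = 0.5576
1/(1 + e^{-0.5576}) = 0.6359
P = 0.6359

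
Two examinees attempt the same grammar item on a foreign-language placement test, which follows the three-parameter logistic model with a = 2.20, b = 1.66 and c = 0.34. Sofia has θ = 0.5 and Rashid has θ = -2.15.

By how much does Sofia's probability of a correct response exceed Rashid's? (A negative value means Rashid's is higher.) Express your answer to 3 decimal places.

0.048

P(θ) = c + (1 − c) · 1 / (1 + exp(−a(θ − b)))
P(Sofia) = 0.3877  [exponent -2.5520]
P(Rashid) = 0.3402  [exponent -8.3820]
Difference = 0.3877 − 0.3402 = 0.0476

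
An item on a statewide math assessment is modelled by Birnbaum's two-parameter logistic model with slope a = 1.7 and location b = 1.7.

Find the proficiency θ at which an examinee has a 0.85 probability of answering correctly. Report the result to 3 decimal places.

P(θ) = 1 / (1 + exp(−a(θ − b)))
logit = ln(0.8500/0.1500) = 1.7346
θ = b + logit/(a) = 1.7 + 1.7346/1.7000 = 2.7204

2.720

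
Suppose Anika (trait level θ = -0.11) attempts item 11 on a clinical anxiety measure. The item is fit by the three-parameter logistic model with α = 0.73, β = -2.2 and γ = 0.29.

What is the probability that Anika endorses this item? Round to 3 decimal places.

0.873

P(θ) = γ + (1 − γ) · 1 / (1 + exp(−α(θ − β)))
Exponent: 0.73 × (-0.11 − (-2.2)) = 1.5257
1/(1 + e^{-1.5257}) = 0.8214
P = 0.29 + 0.71 × 0.8214 = 0.8732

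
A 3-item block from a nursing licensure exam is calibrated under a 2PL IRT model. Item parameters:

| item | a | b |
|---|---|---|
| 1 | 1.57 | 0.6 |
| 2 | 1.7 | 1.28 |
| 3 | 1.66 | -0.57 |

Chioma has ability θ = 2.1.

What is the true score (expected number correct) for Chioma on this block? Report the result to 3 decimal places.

P(θ) = 1 / (1 + exp(−a(θ − b)))
P_1 = 1/(1+e^{-2.3550}) = 0.9133
P_2 = 1/(1+e^{-1.3940}) = 0.8012
P_3 = 1/(1+e^{-4.4322}) = 0.9883
E[score] = 0.9133 + 0.8012 + 0.9883 = 2.7028

2.703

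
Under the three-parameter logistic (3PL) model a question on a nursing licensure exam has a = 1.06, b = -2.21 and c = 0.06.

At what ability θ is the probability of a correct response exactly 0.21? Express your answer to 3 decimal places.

P(θ) = c + (1 − c) · 1 / (1 + exp(−a(θ − b)))
Remove guessing floor: (0.21 − 0.06)/(1 − 0.06) = 0.1596
logit = ln(0.1596/0.8404) = -1.6614
θ = b + logit/(a) = -2.21 + (-1.6614)/1.0600 = -3.7774

-3.777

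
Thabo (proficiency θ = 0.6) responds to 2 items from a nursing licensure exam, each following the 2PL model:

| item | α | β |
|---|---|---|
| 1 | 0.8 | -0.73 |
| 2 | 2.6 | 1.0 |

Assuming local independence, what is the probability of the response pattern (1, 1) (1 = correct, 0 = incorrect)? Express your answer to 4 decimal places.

0.1942

P(θ) = 1 / (1 + exp(−α(θ − β)))
P_1 = 1/(1+e^{-1.0640}) = 0.7435
P_2 = 1/(1+e^{1.0400}) = 0.2611
L = P_1 × P_2 = 0.7435 × 0.2611 = 0.19415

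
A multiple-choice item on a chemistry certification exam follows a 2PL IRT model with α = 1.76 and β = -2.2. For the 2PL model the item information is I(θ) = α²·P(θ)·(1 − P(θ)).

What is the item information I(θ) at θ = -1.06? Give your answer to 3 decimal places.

P = 1/(1+e^{-2.0064}) = 0.8815
P(1−P) = 0.8815 × 0.1185 = 0.1045
I = α² × P(1−P) = 1.76² × 0.1045 = 0.32365

0.324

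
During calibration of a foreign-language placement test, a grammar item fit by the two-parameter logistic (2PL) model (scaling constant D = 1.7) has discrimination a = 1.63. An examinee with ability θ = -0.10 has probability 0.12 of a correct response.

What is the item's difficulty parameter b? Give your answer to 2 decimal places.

0.62

P(θ) = 1 / (1 + exp(−D·a(θ − b)))
logit(0.12) = ln(0.12/0.88) = -1.9924
b = θ − logit/(1.7·a) = -0.10 − (-1.9924)/2.7710 = 0.6190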